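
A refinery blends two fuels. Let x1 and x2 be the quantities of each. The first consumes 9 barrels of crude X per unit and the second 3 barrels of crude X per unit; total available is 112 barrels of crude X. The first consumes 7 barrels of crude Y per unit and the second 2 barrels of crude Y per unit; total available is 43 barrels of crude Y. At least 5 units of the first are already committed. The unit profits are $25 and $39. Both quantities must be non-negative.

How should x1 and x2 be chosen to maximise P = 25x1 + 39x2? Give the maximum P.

Feasible corners and P = 25x1 + 39x2:
  (43/7, 0) → P = 1075/7
  (5, 0) → P = 125
  (5, 4) → P = 281

x1 = 5, x2 = 4, maximum P = 281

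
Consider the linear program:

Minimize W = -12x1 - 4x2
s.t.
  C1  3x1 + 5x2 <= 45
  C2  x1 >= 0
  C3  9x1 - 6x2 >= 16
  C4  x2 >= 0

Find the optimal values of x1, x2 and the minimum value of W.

x1 = 15, x2 = 0, minimum W = -180

Feasible corners and W = -12x1 - 4x2:
  (50/9, 17/3) → W = -268/3
  (15, 0) → W = -180
  (16/9, 0) → W = -64/3

At the optimal vertex, 3x1 + 5x2 = 45 and x2 = 0.
Solving simultaneously gives x1 = 15, x2 = 0.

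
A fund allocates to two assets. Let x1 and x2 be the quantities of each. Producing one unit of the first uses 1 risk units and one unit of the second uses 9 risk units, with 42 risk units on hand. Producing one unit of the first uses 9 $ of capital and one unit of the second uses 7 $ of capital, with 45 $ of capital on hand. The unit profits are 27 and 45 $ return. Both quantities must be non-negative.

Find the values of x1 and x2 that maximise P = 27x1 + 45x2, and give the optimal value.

x1 = 3/2, x2 = 9/2, maximum P = 243

At the optimal vertex, x1 + 9x2 = 42 and 9x1 + 7x2 = 45.
Solving simultaneously gives x1 = 3/2, x2 = 9/2.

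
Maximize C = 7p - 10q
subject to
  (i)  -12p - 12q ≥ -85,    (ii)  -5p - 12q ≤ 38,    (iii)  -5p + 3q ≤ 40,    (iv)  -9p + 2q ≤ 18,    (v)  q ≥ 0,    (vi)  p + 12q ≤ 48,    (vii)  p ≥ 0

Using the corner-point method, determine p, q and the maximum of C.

Extreme points and C = 7p - 10q:
  (85/12, 0) → C = 595/12
  (37/11, 491/132) → C = -901/66
  (0, 0) → C = 0
  (0, 4) → C = -40

The binding constraints are -12p - 12q = -85 and q = 0.
Solving simultaneously gives p = 85/12, q = 0.

p = 85/12, q = 0, maximum C = 595/12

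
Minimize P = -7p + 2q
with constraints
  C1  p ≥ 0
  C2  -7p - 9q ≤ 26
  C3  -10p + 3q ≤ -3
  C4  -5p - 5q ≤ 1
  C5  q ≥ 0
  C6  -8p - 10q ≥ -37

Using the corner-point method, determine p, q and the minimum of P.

p = 37/8, q = 0, minimum P = -259/8

Corner points and P = -7p + 2q:
  (3/10, 0) → P = -21/10
  (141/124, 173/62) → P = -295/124
  (37/8, 0) → P = -259/8

At the optimal vertex, q = 0 and -8p - 10q = -37.
Solving simultaneously gives p = 37/8, q = 0.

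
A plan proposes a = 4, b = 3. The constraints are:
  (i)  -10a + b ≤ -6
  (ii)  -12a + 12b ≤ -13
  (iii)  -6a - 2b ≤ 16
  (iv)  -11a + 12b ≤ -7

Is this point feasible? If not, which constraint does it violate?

not feasible — violates (ii)

Constraint (ii): -12a + 12b = -12, which is not ≤ -13. All other constraints are satisfied.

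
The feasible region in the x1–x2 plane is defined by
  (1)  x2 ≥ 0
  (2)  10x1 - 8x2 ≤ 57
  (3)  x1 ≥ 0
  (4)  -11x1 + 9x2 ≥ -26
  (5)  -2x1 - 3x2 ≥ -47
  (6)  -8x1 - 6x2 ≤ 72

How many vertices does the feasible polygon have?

4

The feasible vertices (each the meet of two boundaries and inside every other half-plane) are:
  (0, 0)
  (26/11, 0)
  (0, 47/3)
  (167/17, 155/17)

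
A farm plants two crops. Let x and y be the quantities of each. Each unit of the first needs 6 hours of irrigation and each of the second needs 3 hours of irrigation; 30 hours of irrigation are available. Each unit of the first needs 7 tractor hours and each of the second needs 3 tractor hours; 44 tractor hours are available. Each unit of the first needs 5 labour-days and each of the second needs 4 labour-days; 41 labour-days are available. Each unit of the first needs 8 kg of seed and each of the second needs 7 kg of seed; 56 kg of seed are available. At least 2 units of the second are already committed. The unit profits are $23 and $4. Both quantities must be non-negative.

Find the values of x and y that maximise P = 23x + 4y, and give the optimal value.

x = 4, y = 2, maximum P = 100

Corner points and P = 23x + 4y:
  (0, 8) → P = 32
  (0, 2) → P = 8
  (7/3, 16/3) → P = 75
  (4, 2) → P = 100

The optimum lies where 6x + 3y = 30 and y = 2.
Solving simultaneously gives x = 4, y = 2.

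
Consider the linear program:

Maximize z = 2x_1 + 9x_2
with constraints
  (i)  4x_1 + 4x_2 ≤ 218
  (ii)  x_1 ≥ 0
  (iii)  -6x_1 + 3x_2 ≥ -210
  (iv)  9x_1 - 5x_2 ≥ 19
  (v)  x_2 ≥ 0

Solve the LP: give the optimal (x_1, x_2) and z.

Extreme points and z = 2x_1 + 9x_2:
  (83/2, 13) → z = 200
  (583/28, 943/28) → z = 1379/4
  (35, 0) → z = 70
  (19/9, 0) → z = 38/9

The optimum lies where 4x_1 + 4x_2 = 218 and 9x_1 - 5x_2 = 19.
Solving simultaneously gives x_1 = 583/28, x_2 = 943/28.

x_1 = 583/28, x_2 = 943/28, maximum z = 1379/4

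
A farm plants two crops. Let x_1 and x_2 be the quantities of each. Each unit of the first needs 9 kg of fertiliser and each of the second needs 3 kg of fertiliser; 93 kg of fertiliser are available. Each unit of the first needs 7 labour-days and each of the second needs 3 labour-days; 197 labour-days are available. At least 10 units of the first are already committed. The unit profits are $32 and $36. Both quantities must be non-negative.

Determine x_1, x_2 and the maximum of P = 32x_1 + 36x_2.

x_1 = 10, x_2 = 1, maximum P = 356

Vertices and P = 32x_1 + 36x_2:
  (31/3, 0) → P = 992/3
  (10, 0) → P = 320
  (10, 1) → P = 356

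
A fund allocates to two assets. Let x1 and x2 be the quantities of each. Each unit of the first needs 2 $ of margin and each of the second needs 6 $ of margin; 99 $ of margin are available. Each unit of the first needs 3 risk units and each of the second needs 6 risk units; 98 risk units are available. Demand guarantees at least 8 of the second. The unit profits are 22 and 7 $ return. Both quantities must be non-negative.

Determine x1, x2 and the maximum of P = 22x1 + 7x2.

Extreme points and P = 22x1 + 7x2:
  (0, 49/3) → P = 343/3
  (0, 8) → P = 56
  (50/3, 8) → P = 1268/3

The binding constraints are 3x1 + 6x2 = 98 and x2 = 8.
Solving simultaneously gives x1 = 50/3, x2 = 8.

x1 = 50/3, x2 = 8, maximum P = 1268/3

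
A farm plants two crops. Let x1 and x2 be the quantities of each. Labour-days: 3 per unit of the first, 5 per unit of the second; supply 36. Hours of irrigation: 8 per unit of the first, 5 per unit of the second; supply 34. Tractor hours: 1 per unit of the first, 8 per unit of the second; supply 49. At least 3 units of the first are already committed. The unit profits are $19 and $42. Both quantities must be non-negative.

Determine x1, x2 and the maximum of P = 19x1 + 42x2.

Feasible corners and P = 19x1 + 42x2:
  (17/4, 0) → P = 323/4
  (3, 0) → P = 57
  (3, 2) → P = 141

At the optimal vertex, 8x1 + 5x2 = 34 and x1 = 3.
Solving simultaneously gives x1 = 3, x2 = 2.

x1 = 3, x2 = 2, maximum P = 141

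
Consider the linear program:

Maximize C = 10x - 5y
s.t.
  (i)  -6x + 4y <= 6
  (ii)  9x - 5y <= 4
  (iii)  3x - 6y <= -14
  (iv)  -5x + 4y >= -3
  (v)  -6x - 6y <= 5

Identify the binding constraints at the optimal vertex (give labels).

Extreme points and C = 10x - 5y:
  (23/3, 13) → C = 35/3
  (5/6, 11/4) → C = -65/12
  (94/39, 46/13) → C = 250/39

The maximum is at (23/3, 13). Substituting into each constraint, equality holds for (i) and (ii); the remaining constraints have slack.

(i) and (ii)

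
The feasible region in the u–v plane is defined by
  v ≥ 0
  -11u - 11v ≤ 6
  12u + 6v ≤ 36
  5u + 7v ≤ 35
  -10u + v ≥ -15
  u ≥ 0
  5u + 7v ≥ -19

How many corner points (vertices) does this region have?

5

Intersecting each pair of boundary lines and keeping only the points that satisfy every inequality leaves:
  (3/2, 0)
  (0, 0)
  (7/9, 40/9)
  (7/4, 5/2)
  (0, 5)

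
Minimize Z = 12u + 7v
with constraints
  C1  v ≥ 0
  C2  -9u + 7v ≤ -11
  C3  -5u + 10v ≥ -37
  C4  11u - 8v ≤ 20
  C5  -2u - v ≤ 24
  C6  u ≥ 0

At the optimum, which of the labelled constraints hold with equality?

C1 and C2

Vertices and Z = 12u + 7v:
  (11/9, 0) → Z = 44/3
  (20/11, 0) → Z = 240/11
  (52/5, 59/5) → Z = 1037/5

The minimum is at (11/9, 0). Substituting into each constraint, equality holds for C1 and C2; the remaining constraints have slack.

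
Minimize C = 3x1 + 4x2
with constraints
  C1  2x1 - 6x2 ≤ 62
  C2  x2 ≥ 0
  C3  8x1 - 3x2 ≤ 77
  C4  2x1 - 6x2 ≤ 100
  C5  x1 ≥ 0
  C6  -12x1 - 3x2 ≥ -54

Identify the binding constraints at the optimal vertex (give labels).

C2 and C5

Extreme points and C = 3x1 + 4x2:
  (0, 0) → C = 0
  (9/2, 0) → C = 27/2
  (0, 18) → C = 72

The minimum is at (0, 0). Substituting into each constraint, equality holds for C2 and C5; the remaining constraints have slack.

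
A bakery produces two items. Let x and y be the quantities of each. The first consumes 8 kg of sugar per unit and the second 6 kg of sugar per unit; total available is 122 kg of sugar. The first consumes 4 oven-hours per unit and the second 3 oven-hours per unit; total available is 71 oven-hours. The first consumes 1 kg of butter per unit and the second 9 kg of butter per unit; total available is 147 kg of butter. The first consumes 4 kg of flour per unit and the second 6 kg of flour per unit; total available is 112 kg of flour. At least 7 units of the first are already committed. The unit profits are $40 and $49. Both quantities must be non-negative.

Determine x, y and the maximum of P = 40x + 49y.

Vertices and P = 40x + 49y:
  (61/4, 0) → P = 610
  (7, 0) → P = 280
  (7, 11) → P = 819

x = 7, y = 11, maximum P = 819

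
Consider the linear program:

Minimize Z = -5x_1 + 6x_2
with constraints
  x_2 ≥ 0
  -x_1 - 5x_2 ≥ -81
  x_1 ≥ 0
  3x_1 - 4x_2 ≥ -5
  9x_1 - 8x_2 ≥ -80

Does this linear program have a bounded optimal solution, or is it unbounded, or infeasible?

Corner points and Z = -5x_1 + 6x_2:
  (81, 0) → Z = -405
  (0, 0) → Z = 0
  (299/19, 248/19) → Z = -7/19
  (0, 5/4) → Z = 15/2
The feasible region has finitely many vertices and no improving ray; the minimum is -405 at (81, 0).

bounded optimum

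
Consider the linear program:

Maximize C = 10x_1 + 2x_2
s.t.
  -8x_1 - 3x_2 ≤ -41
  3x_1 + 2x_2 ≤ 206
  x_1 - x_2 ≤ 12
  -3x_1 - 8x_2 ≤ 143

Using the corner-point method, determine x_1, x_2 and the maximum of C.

x_1 = 46, x_2 = 34, maximum C = 528

Extreme points and C = 10x_1 + 2x_2:
  (-536/7, 1525/7) → C = -330
  (7, -5) → C = 60
  (46, 34) → C = 528

The optimum lies where 3x_1 + 2x_2 = 206 and x_1 - x_2 = 12.
Solving simultaneously gives x_1 = 46, x_2 = 34.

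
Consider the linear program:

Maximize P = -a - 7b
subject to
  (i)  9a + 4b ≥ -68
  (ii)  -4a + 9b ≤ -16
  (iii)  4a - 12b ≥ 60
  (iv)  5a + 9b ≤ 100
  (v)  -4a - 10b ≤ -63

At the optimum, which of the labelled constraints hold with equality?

(iv) and (v)

Feasible corners and P = -a - 7b:
  (145/8, 25/24) → P = -305/12
  (339/22, 3/22) → P = -180/11
  (433/14, -85/14) → P = 81/7

The maximum is at (433/14, -85/14). Substituting into each constraint, equality holds for (iv) and (v); the remaining constraints have slack.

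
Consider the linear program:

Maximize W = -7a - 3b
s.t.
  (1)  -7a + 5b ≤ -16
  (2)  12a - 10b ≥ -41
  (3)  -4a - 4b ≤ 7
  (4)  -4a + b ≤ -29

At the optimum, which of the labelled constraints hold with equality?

(3) and (4)

Corner points and W = -7a - 3b:
  (73/2, 479/10) → W = -1996/5
  (129/13, 139/13) → W = -1320/13
  (109/20, -36/5) → W = -331/20
The feasible region is unbounded (it extends along (1, -1), (5, 6)), but W strictly decreases along every unbounded feasible direction, so there is no improving ray and the maximum is attained at a vertex.

The maximum is at (109/20, -36/5). Substituting into each constraint, equality holds for (3) and (4); the remaining constraints have slack.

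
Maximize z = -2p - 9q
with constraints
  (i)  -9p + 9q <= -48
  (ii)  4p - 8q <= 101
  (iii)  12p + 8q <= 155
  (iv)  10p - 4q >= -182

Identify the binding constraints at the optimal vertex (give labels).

(i) and (ii)

Corner points and z = -2p - 9q:
  (-175/12, -239/12) → z = 2501/12
  (593/60, 91/20) → z = -3643/60
  (16, -37/8) → z = 77/8

The maximum is at (-175/12, -239/12). Substituting into each constraint, equality holds for (i) and (ii); the remaining constraints have slack.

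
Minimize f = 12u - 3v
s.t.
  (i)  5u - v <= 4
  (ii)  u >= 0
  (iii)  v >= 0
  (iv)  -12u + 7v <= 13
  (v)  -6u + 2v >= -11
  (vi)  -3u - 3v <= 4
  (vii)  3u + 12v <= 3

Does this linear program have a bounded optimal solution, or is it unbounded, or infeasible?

Feasible corners and f = 12u - 3v:
  (4/5, 0) → f = 48/5
  (17/21, 1/21) → f = 67/7
  (0, 0) → f = 0
  (0, 1/4) → f = -3/4
The feasible region has finitely many vertices and no improving ray; the minimum is -3/4 at (0, 1/4).

bounded optimum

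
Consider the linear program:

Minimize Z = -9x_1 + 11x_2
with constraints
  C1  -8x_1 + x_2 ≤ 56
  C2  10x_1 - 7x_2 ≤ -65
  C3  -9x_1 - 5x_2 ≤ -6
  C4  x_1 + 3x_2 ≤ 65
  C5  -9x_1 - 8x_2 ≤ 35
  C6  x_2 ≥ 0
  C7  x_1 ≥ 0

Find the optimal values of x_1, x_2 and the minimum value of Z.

x_1 = 0, x_2 = 65/7, minimum Z = 715/7

Extreme points and Z = -9x_1 + 11x_2:
  (260/37, 715/37) → Z = 5525/37
  (0, 65/7) → Z = 715/7
  (0, 65/3) → Z = 715/3

The optimum lies where 10x_1 - 7x_2 = -65 and x_1 = 0.
Solving simultaneously gives x_1 = 0, x_2 = 65/7.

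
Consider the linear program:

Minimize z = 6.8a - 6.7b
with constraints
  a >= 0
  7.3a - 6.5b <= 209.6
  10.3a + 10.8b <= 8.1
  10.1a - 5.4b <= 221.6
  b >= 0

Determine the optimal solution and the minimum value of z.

a = 0, b = 0.75, minimum z = -5.025

Corner points and z = 6.8a - 6.7b:
  (0, 3/4) → z = -201/40
  (0, 0) → z = 0
  (81/103, 0) → z = 2754/515

The optimum lies where a = 0 and 10.3a + 10.8b = 8.1.
Solving simultaneously gives a = 0, b = 3/4.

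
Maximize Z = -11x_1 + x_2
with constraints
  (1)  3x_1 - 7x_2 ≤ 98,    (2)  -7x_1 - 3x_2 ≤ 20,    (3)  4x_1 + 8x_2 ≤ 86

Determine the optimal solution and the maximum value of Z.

Corner points and Z = -11x_1 + x_2:
  (77/29, -373/29) → Z = -1220/29
  (693/26, -67/26) → Z = -3845/13
  (-19/2, 31/2) → Z = 120

x_1 = -19/2, x_2 = 31/2, maximum Z = 120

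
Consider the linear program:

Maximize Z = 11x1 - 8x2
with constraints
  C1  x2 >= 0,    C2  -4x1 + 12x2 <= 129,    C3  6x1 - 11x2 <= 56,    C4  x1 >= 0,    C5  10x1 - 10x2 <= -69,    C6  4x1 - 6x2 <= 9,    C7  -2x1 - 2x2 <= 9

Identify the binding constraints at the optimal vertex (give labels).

Corner points and Z = 11x1 - 8x2:
  (0, 43/4) → Z = -86
  (231/40, 507/40) → Z = -303/8
  (0, 69/10) → Z = -276/5

The maximum is at (231/40, 507/40). Substituting into each constraint, equality holds for C2 and C5; the remaining constraints have slack.

C2 and C5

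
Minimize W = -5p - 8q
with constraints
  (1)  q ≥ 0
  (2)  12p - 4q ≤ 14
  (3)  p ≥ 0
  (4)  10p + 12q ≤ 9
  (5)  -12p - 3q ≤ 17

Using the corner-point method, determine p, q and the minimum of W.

p = 0, q = 3/4, minimum W = -6

Extreme points and W = -5p - 8q:
  (0, 0) → W = 0
  (9/10, 0) → W = -9/2
  (0, 3/4) → W = -6

The binding constraints are p = 0 and 10p + 12q = 9.
Solving simultaneously gives p = 0, q = 3/4.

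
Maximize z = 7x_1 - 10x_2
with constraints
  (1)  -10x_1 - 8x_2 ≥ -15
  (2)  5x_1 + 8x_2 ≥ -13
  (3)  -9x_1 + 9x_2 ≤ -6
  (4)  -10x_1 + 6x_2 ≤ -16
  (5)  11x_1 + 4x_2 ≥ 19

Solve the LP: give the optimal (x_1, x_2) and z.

Corner points and z = 7x_1 - 10x_2:
  (28/5, -41/8) → z = 1809/20
  (23/12, -25/48) → z = 149/8
  (3, -7/2) → z = 56

The optimum lies where -10x_1 - 8x_2 = -15 and 5x_1 + 8x_2 = -13.
Solving simultaneously gives x_1 = 28/5, x_2 = -41/8.

x_1 = 28/5, x_2 = -41/8, maximum z = 1809/20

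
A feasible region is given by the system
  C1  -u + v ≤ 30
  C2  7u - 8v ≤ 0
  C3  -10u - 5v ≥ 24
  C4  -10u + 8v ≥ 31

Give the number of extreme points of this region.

4

Intersecting each pair of boundary lines and keeping only the points that satisfy every inequality leaves:
  (-240, -210)
  (-58/5, 92/5)
  (-31/3, -217/24)
  (-347/130, 7/13)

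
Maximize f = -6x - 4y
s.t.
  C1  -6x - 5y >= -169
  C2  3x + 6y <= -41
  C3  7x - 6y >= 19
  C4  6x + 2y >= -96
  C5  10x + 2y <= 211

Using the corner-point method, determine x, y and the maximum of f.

Feasible corners and f = -6x - 4y:
  (-11/5, -86/15) → f = 542/15
  (674/27, -1043/54) → f = -1958/27
  (-269/25, -393/25) → f = 3186/25
  (307/4, -1113/4) → f = 1305/2

The optimum lies where 6x + 2y = -96 and 10x + 2y = 211.
Solving simultaneously gives x = 307/4, y = -1113/4.

x = 307/4, y = -1113/4, maximum f = 1305/2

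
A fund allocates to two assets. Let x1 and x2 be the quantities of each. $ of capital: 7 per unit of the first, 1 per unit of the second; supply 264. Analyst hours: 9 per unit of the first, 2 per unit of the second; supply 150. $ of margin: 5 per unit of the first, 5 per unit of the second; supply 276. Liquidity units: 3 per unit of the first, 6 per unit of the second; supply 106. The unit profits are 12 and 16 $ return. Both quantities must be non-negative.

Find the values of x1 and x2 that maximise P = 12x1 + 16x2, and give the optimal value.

x1 = 43/3, x2 = 21/2, maximum P = 340

Feasible corners and P = 12x1 + 16x2:
  (0, 0) → P = 0
  (0, 53/3) → P = 848/3
  (50/3, 0) → P = 200
  (43/3, 21/2) → P = 340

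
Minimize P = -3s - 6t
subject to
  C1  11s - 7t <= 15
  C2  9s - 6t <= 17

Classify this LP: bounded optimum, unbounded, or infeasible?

unbounded

From the feasible point (-29/3, -52/3), moving in the direction (7, 11) keeps every constraint satisfied while P decreases without bound.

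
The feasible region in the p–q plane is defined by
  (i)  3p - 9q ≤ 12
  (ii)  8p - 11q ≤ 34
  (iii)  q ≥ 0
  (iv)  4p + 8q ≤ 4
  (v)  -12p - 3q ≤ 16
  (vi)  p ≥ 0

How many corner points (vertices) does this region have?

3

Intersecting each pair of boundary lines and keeping only the points that satisfy every inequality leaves:
  (1, 0)
  (0, 0)
  (0, 1/2)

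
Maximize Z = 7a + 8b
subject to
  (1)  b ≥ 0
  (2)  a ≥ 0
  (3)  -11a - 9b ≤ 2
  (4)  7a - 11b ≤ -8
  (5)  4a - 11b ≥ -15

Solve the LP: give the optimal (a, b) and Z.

a = 7/3, b = 73/33, maximum Z = 1123/33

Vertices and Z = 7a + 8b:
  (0, 8/11) → Z = 64/11
  (0, 15/11) → Z = 120/11
  (7/3, 73/33) → Z = 1123/33

At the optimal vertex, 7a - 11b = -8 and 4a - 11b = -15.
Solving simultaneously gives a = 7/3, b = 73/33.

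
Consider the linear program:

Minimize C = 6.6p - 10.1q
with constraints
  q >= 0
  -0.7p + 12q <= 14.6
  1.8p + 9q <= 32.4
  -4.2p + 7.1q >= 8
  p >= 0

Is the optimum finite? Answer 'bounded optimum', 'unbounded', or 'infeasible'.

bounded optimum

Corner points and C = 6.6p - 10.1q:
  (766/4543, 796/649) → C = -256108/22715
  (0, 73/60) → C = -7373/600
  (0, 80/71) → C = -808/71
The feasible region has finitely many vertices and no improving ray; the minimum is -7373/600 at (0, 73/60).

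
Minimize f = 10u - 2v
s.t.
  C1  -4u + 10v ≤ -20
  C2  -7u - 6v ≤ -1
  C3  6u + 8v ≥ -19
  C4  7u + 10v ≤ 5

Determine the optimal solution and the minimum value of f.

Extreme points and f = 10u - 2v:
  (65/47, -68/47) → f = 786/47
  (25/11, -12/11) → f = 274/11
  (61/10, -139/20) → f = 749/10
The feasible region is unbounded (it extends along (4, -3), (10, -7)), but f strictly increases along every unbounded feasible direction, so there is no improving ray and the minimum is attained at a vertex.

The optimum lies where -4u + 10v = -20 and -7u - 6v = -1.
Solving simultaneously gives u = 65/47, v = -68/47.

u = 65/47, v = -68/47, minimum f = 786/47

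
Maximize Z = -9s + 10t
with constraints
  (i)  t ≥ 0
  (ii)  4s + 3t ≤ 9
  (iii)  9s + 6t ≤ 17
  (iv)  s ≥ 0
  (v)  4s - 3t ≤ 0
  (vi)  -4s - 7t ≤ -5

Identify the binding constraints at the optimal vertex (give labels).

Vertices and Z = -9s + 10t:
  (0, 17/6) → Z = 85/3
  (1, 4/3) → Z = 13/3
  (0, 5/7) → Z = 50/7
  (3/8, 1/2) → Z = 13/8

The maximum is at (0, 17/6). Substituting into each constraint, equality holds for (iii) and (iv); the remaining constraints have slack.

(iii) and (iv)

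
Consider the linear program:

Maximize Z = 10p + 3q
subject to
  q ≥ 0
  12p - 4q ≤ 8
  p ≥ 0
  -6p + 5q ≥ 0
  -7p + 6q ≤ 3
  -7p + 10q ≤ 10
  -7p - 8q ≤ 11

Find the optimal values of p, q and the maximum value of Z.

Feasible corners and Z = 10p + 3q:
  (0, 0) → Z = 0
  (10/9, 4/3) → Z = 136/9
  (30/23, 44/23) → Z = 432/23
  (0, 1/2) → Z = 3/2
  (15/14, 7/4) → Z = 447/28

At the optimal vertex, 12p - 4q = 8 and -7p + 10q = 10.
Solving simultaneously gives p = 30/23, q = 44/23.

p = 30/23, q = 44/23, maximum Z = 432/23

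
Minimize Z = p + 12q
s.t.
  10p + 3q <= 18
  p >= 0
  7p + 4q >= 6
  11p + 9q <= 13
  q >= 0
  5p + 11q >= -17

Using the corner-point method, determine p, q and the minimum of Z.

p = 6/7, q = 0, minimum Z = 6/7

Corner points and Z = p + 12q:
  (2/19, 25/19) → Z = 302/19
  (6/7, 0) → Z = 6/7
  (13/11, 0) → Z = 13/11

At the optimal vertex, 7p + 4q = 6 and q = 0.
Solving simultaneously gives p = 6/7, q = 0.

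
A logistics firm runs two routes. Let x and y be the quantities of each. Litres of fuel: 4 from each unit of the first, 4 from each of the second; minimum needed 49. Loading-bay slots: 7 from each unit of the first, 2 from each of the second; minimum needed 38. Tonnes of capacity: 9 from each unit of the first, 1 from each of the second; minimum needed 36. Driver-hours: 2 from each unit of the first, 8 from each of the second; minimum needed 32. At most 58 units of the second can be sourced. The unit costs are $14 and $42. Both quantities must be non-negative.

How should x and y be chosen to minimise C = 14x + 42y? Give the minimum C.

Feasible corners and C = 14x + 42y:
  (0, 36) → C = 1512
  (0, 58) → C = 2436
  (16, 0) → C = 224
  (95/32, 297/32) → C = 3451/8
  (11, 5/4) → C = 413/2
The feasible region is unbounded (it extends along (1, 0)), but C strictly increases along every unbounded feasible direction, so there is no improving ray and the minimum is attained at a vertex.

x = 11, y = 5/4, minimum C = 413/2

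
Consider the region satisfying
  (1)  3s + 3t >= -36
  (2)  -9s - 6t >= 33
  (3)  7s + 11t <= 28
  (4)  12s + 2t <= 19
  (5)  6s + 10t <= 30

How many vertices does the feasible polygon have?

5

Intersecting each pair of boundary lines and keeping only the points that satisfy every inequality leaves:
  (43/10, -163/10)
  (-75/2, 51/2)
  (-177/19, 161/19)
  (10/3, -21/2)
  (-25/2, 21/2)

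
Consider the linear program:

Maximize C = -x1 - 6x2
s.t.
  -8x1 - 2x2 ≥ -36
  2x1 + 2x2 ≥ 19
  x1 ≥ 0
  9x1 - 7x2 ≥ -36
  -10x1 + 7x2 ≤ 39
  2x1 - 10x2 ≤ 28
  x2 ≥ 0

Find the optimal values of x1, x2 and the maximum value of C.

Vertices and C = -x1 - 6x2:
  (17/6, 20/3) → C = -257/6
  (90/37, 306/37) → C = -1926/37
  (61/32, 243/32) → C = -1519/32

The optimum lies where -8x1 - 2x2 = -36 and 2x1 + 2x2 = 19.
Solving simultaneously gives x1 = 17/6, x2 = 20/3.

x1 = 17/6, x2 = 20/3, maximum C = -257/6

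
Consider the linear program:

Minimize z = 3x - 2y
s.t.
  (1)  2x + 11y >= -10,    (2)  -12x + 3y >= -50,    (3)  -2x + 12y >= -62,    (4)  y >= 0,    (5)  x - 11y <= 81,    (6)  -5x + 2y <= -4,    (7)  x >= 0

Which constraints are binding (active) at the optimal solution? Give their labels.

(2) and (6)

Feasible corners and z = 3x - 2y:
  (25/6, 0) → z = 25/2
  (88/9, 202/9) → z = -140/9
  (4/5, 0) → z = 12/5

The minimum is at (88/9, 202/9). Substituting into each constraint, equality holds for (2) and (6); the remaining constraints have slack.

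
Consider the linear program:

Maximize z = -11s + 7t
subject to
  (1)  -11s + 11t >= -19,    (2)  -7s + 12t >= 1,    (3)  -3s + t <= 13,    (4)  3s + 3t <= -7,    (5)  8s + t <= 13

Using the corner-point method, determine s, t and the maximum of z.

Extreme points and z = -11s + 7t:
  (-155/29, -88/29) → z = 1089/29
  (-29/19, -46/57) → z = 635/57
  (-23/6, 3/2) → z = 158/3

The binding constraints are -3s + t = 13 and 3s + 3t = -7.
Solving simultaneously gives s = -23/6, t = 3/2.

s = -23/6, t = 3/2, maximum z = 158/3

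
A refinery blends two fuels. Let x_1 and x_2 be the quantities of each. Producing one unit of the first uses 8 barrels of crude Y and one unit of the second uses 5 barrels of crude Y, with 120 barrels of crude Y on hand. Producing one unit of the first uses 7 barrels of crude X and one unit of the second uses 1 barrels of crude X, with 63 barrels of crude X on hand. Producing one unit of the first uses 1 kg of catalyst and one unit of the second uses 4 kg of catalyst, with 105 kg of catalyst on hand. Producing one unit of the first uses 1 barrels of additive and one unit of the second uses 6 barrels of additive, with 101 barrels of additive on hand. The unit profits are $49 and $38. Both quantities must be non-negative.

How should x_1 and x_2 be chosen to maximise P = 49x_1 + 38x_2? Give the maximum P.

Vertices and P = 49x_1 + 38x_2:
  (0, 0) → P = 0
  (0, 101/6) → P = 1919/3
  (9, 0) → P = 441
  (65/9, 112/9) → P = 7441/9
  (5, 16) → P = 853

The optimum lies where 8x_1 + 5x_2 = 120 and x_1 + 6x_2 = 101.
Solving simultaneously gives x_1 = 5, x_2 = 16.

x_1 = 5, x_2 = 16, maximum P = 853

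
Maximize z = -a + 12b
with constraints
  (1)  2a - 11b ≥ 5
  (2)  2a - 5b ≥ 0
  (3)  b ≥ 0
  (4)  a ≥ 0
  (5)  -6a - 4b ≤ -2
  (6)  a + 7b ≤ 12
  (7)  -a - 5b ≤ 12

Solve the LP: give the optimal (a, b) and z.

a = 167/25, b = 19/25, maximum z = 61/25

Feasible corners and z = -a + 12b:
  (5/2, 0) → z = -5/2
  (167/25, 19/25) → z = 61/25
  (12, 0) → z = -12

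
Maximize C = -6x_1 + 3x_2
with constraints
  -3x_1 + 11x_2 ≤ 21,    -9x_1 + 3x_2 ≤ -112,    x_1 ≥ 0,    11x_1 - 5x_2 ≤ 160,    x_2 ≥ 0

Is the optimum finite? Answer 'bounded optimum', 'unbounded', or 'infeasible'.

bounded optimum

Corner points and C = -6x_1 + 3x_2:
  (259/18, 35/6) → C = -413/6
  (1865/106, 711/106) → C = -9057/106
  (112/9, 0) → C = -224/3
  (160/11, 0) → C = -960/11
The feasible region has finitely many vertices and no improving ray; the maximum is -413/6 at (259/18, 35/6).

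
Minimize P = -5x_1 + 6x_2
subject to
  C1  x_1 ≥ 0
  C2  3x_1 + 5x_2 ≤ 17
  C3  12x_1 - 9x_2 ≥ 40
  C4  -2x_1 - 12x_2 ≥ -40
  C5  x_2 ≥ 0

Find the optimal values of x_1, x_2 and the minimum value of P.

x_1 = 17/3, x_2 = 0, minimum P = -85/3

Corner points and P = -5x_1 + 6x_2:
  (353/87, 28/29) → P = -1261/87
  (17/3, 0) → P = -85/3
  (10/3, 0) → P = -50/3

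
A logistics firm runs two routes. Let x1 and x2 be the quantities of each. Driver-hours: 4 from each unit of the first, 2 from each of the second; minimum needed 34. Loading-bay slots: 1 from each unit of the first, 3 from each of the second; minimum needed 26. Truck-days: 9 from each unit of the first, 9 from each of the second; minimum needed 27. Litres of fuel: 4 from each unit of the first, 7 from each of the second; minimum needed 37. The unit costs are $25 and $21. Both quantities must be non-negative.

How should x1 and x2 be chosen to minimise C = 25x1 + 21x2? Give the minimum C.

x1 = 5, x2 = 7, minimum C = 272

Vertices and C = 25x1 + 21x2:
  (0, 17) → C = 357
  (26, 0) → C = 650
  (5, 7) → C = 272
The feasible region is unbounded (it extends along (0, 1), (1, 0)), but C strictly increases along every unbounded feasible direction, so there is no improving ray and the minimum is attained at a vertex.

At the optimal vertex, 4x1 + 2x2 = 34 and x1 + 3x2 = 26.
Solving simultaneously gives x1 = 5, x2 = 7.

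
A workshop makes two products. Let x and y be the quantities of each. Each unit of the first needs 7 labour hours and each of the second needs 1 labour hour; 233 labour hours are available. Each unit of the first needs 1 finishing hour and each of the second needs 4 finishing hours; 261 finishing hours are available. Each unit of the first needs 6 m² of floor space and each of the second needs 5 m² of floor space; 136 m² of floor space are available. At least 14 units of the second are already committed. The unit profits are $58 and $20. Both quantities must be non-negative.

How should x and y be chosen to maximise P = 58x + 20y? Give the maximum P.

Vertices and P = 58x + 20y:
  (0, 136/5) → P = 544
  (0, 14) → P = 280
  (11, 14) → P = 918

The optimum lies where 6x + 5y = 136 and y = 14.
Solving simultaneously gives x = 11, y = 14.

x = 11, y = 14, maximum P = 918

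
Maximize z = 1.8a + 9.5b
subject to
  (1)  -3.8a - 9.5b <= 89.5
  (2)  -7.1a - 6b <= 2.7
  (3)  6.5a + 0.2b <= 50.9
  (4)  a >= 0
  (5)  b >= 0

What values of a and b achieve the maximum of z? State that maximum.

Corner points and z = 1.8a + 9.5b:
  (0, 509/2) → z = 9671/4
  (509/65, 0) → z = 4581/325
  (0, 0) → z = 0

a = 0, b = 254.5, maximum z = 2417.75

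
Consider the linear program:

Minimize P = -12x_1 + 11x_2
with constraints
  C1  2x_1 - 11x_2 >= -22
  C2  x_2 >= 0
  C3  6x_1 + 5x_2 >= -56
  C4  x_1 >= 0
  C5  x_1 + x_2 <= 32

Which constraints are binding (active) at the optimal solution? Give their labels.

Extreme points and P = -12x_1 + 11x_2:
  (0, 2) → P = 22
  (330/13, 86/13) → P = -3014/13
  (0, 0) → P = 0
  (32, 0) → P = -384

The minimum is at (32, 0). Substituting into each constraint, equality holds for C2 and C5; the remaining constraints have slack.

C2 and C5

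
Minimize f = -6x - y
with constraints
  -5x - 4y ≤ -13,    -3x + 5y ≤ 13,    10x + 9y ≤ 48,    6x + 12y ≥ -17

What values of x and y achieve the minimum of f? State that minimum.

Vertices and f = -6x - y:
  (13/37, 104/37) → f = -182/37
  (56/9, -163/36) → f = -1181/36
  (123/77, 274/77) → f = -92/7
  (243/22, -229/33) → f = -178/3

The binding constraints are 10x + 9y = 48 and 6x + 12y = -17.
Solving simultaneously gives x = 243/22, y = -229/33.

x = 243/22, y = -229/33, minimum f = -178/3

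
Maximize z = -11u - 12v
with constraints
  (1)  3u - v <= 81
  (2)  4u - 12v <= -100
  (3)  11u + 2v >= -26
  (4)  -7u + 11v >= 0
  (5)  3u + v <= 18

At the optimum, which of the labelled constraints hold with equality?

(2) and (3)

Corner points and z = -11u - 12v:
  (-128/35, 249/35) → z = -316/7
  (29/10, 93/10) → z = -287/2
  (-62/5, 276/5) → z = -526

The maximum is at (-128/35, 249/35). Substituting into each constraint, equality holds for (2) and (3); the remaining constraints have slack.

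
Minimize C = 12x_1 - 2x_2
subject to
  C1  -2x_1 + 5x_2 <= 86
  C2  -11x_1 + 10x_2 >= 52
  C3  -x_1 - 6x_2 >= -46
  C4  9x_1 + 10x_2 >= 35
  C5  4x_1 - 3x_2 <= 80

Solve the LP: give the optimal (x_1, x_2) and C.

x_1 = -125/22, x_2 = 379/44, minimum C = -1879/22

Vertices and C = 12x_1 - 2x_2:
  (37/19, 279/38) → C = 165/19
  (-17/20, 853/200) → C = -1873/100
  (-125/22, 379/44) → C = -1879/22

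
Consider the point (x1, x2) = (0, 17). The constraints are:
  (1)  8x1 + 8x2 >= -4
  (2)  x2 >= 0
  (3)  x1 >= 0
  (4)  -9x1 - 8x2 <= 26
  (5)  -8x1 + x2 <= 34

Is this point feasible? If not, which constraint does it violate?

feasible

(1): 136 ≥ -4 ✓
(2): 17 ≥ 0 ✓
(3): 0 ≥ 0 ✓
(4): -136 ≤ 26 ✓
(5): 17 ≤ 34 ✓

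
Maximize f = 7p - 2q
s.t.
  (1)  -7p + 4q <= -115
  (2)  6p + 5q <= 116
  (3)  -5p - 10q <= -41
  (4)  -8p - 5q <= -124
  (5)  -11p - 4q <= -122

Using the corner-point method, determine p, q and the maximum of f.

p = 191/7, q = -334/35, maximum f = 7353/35

Vertices and f = 7p - 2q:
  (1039/59, 122/59) → f = 7029/59
  (1071/67, -52/67) → f = 7601/67
  (191/7, -334/35) → f = 7353/35
  (207/11, -292/55) → f = 7829/55

The optimum lies where 6p + 5q = 116 and -5p - 10q = -41.
Solving simultaneously gives p = 191/7, q = -334/35.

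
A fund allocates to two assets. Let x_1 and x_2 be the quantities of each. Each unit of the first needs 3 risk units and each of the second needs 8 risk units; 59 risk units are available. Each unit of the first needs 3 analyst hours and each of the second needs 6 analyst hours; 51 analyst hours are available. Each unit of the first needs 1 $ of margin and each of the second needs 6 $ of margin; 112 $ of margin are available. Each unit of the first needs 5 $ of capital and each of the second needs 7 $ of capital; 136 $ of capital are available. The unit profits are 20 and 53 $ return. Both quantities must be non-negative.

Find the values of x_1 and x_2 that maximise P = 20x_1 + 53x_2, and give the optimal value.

Extreme points and P = 20x_1 + 53x_2:
  (0, 0) → P = 0
  (0, 59/8) → P = 3127/8
  (17, 0) → P = 340
  (9, 4) → P = 392

The optimum lies where 3x_1 + 8x_2 = 59 and 3x_1 + 6x_2 = 51.
Solving simultaneously gives x_1 = 9, x_2 = 4.

x_1 = 9, x_2 = 4, maximum P = 392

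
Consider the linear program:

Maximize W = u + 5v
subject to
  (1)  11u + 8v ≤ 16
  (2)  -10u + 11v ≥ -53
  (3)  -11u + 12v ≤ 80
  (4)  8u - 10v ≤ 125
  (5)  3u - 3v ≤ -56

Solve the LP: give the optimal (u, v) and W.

u = -144, v = -376/3, maximum W = -2312/3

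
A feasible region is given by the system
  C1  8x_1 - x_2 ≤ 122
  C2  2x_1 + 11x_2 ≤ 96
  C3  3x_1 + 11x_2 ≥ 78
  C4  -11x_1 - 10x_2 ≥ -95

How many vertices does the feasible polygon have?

3

The feasible vertices (each the meet of two boundaries and inside every other half-plane) are:
  (-18, 12)
  (85/101, 866/101)
  (265/91, 573/91)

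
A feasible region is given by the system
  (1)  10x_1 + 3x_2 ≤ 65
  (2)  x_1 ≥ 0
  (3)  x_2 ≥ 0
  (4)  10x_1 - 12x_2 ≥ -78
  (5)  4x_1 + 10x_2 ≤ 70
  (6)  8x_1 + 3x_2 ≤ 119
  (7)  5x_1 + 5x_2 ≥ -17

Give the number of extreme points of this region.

Of the 21 pairwise boundary intersections, those satisfying every inequality are:
  (13/2, 0)
  (5, 5)
  (0, 0)
  (0, 13/2)
  (15/37, 253/37)

5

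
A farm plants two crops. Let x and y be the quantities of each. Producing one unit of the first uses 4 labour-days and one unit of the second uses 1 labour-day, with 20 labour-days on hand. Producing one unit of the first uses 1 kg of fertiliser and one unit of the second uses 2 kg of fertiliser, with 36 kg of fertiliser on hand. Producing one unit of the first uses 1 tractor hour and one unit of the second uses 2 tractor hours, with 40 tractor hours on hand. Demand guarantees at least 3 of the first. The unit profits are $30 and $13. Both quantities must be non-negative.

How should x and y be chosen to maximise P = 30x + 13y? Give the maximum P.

x = 3, y = 8, maximum P = 194

The optimum lies where 4x + y = 20 and x = 3.
Solving simultaneously gives x = 3, y = 8.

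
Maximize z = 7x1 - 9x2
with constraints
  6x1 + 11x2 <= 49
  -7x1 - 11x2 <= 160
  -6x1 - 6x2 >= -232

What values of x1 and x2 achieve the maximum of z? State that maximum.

The optimum lies where -7x1 - 11x2 = 160 and -6x1 - 6x2 = -232.
Solving simultaneously gives x1 = 439/3, x2 = -323/3.

x1 = 439/3, x2 = -323/3, maximum z = 5980/3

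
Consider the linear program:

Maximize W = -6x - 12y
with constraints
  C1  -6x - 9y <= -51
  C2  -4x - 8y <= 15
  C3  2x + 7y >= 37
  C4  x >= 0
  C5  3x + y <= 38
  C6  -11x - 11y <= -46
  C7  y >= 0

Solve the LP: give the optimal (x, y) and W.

Vertices and W = -6x - 12y:
  (1, 5) → W = -66
  (0, 17/3) → W = -68
  (229/19, 35/19) → W = -1794/19
  (0, 38) → W = -456

The optimum lies where -6x - 9y = -51 and 2x + 7y = 37.
Solving simultaneously gives x = 1, y = 5.

x = 1, y = 5, maximum W = -66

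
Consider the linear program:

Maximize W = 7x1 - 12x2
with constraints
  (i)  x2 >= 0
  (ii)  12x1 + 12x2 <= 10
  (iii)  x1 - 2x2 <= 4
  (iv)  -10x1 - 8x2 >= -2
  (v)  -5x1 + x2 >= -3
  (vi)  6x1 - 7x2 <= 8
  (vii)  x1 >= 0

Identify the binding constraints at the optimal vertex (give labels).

(i) and (iv)

Vertices and W = 7x1 - 12x2:
  (1/5, 0) → W = 7/5
  (0, 0) → W = 0
  (0, 1/4) → W = -3

The maximum is at (1/5, 0). Substituting into each constraint, equality holds for (i) and (iv); the remaining constraints have slack.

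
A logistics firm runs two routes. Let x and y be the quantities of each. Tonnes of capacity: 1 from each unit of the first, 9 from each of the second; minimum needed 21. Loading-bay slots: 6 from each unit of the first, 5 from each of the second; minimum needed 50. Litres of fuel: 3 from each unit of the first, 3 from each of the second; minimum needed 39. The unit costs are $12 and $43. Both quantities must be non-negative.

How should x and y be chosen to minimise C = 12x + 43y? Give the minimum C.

Feasible corners and C = 12x + 43y:
  (0, 13) → C = 559
  (21, 0) → C = 252
  (12, 1) → C = 187
The feasible region is unbounded (it extends along (0, 1), (1, 0)), but C strictly increases along every unbounded feasible direction, so there is no improving ray and the minimum is attained at a vertex.

The binding constraints are x + 9y = 21 and 3x + 3y = 39.
Solving simultaneously gives x = 12, y = 1.

x = 12, y = 1, minimum C = 187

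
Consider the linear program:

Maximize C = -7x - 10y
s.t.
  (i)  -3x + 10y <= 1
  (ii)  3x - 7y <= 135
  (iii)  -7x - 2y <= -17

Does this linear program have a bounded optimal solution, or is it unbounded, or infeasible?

Feasible corners and C = -7x - 10y:
  (1357/9, 136/3) → C = -13579/9
  (42/19, 29/38) → C = -439/19
  (389/55, -894/55) → C = 6217/55
The feasible region has finitely many vertices and no improving ray; the maximum is 6217/55 at (389/55, -894/55).

bounded optimum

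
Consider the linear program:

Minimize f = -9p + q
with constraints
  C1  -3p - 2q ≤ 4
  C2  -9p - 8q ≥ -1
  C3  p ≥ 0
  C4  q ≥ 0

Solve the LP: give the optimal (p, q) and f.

p = 1/9, q = 0, minimum f = -1

Corner points and f = -9p + q:
  (0, 1/8) → f = 1/8
  (1/9, 0) → f = -1
  (0, 0) → f = 0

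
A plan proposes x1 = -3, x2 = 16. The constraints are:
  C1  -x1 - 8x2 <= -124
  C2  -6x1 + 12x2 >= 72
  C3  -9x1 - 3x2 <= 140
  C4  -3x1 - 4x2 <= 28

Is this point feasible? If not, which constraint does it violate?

C1: -125 ≤ -124 ✓
C2: 210 ≥ 72 ✓
C3: -21 ≤ 140 ✓
C4: -55 ≤ 28 ✓

feasible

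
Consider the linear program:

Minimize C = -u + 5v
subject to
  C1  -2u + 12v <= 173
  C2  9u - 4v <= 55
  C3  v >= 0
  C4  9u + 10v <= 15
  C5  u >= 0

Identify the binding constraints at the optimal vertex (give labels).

Corner points and C = -u + 5v:
  (5/3, 0) → C = -5/3
  (0, 0) → C = 0
  (0, 3/2) → C = 15/2

The minimum is at (5/3, 0). Substituting into each constraint, equality holds for C3 and C4; the remaining constraints have slack.

C3 and C4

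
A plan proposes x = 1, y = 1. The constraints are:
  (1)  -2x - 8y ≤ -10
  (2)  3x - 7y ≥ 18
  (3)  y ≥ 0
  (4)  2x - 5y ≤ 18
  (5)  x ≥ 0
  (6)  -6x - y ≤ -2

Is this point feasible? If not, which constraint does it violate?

Constraint (2): 3x - 7y = -4, which is not ≥ 18. All other constraints are satisfied.

not feasible — violates (2)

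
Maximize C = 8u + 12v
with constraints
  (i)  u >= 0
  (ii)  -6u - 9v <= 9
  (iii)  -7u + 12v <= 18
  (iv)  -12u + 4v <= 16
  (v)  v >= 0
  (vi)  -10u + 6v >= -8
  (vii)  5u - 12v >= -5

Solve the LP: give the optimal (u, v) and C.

u = 7/5, v = 1, maximum C = 116/5

Vertices and C = 8u + 12v:
  (0, 0) → C = 0
  (0, 5/12) → C = 5
  (4/5, 0) → C = 32/5
  (7/5, 1) → C = 116/5

At the optimal vertex, -10u + 6v = -8 and 5u - 12v = -5.
Solving simultaneously gives u = 7/5, v = 1.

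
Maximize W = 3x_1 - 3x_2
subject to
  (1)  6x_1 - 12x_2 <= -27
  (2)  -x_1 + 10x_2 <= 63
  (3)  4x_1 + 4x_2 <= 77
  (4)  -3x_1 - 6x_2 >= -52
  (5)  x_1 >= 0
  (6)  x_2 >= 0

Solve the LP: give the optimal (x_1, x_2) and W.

x_1 = 77/12, x_2 = 131/24, maximum W = 23/8

Corner points and W = 3x_1 - 3x_2:
  (77/12, 131/24) → W = 23/8
  (0, 9/4) → W = -27/4
  (71/18, 241/36) → W = -33/4
  (0, 63/10) → W = -189/10

The binding constraints are 6x_1 - 12x_2 = -27 and -3x_1 - 6x_2 = -52.
Solving simultaneously gives x_1 = 77/12, x_2 = 131/24.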